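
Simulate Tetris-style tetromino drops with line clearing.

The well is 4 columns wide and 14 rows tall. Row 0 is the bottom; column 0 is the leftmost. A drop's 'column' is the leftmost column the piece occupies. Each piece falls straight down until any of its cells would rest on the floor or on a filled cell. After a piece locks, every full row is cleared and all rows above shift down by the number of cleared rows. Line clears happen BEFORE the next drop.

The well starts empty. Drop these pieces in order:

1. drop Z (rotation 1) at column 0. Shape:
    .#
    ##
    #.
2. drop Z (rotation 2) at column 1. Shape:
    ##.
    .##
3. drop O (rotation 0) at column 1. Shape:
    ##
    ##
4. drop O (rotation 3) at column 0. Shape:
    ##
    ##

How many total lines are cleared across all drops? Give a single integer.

Drop 1: Z rot1 at col 0 lands with bottom-row=0; cleared 0 line(s) (total 0); column heights now [2 3 0 0], max=3
Drop 2: Z rot2 at col 1 lands with bottom-row=2; cleared 0 line(s) (total 0); column heights now [2 4 4 3], max=4
Drop 3: O rot0 at col 1 lands with bottom-row=4; cleared 0 line(s) (total 0); column heights now [2 6 6 3], max=6
Drop 4: O rot3 at col 0 lands with bottom-row=6; cleared 0 line(s) (total 0); column heights now [8 8 6 3], max=8

Answer: 0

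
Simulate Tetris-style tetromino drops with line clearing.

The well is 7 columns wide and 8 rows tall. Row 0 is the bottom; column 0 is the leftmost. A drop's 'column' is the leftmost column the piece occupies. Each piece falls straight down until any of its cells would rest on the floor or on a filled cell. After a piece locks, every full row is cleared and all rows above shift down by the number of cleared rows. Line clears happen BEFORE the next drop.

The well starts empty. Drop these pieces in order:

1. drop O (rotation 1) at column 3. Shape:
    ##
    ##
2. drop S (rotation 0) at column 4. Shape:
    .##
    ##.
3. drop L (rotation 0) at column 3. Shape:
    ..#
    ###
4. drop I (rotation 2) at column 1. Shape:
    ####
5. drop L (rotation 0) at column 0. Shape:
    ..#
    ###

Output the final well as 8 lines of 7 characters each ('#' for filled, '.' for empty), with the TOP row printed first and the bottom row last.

Answer: ..#....
###....
.#####.
...###.
.....##
....##.
...##..
...##..

Derivation:
Drop 1: O rot1 at col 3 lands with bottom-row=0; cleared 0 line(s) (total 0); column heights now [0 0 0 2 2 0 0], max=2
Drop 2: S rot0 at col 4 lands with bottom-row=2; cleared 0 line(s) (total 0); column heights now [0 0 0 2 3 4 4], max=4
Drop 3: L rot0 at col 3 lands with bottom-row=4; cleared 0 line(s) (total 0); column heights now [0 0 0 5 5 6 4], max=6
Drop 4: I rot2 at col 1 lands with bottom-row=5; cleared 0 line(s) (total 0); column heights now [0 6 6 6 6 6 4], max=6
Drop 5: L rot0 at col 0 lands with bottom-row=6; cleared 0 line(s) (total 0); column heights now [7 7 8 6 6 6 4], max=8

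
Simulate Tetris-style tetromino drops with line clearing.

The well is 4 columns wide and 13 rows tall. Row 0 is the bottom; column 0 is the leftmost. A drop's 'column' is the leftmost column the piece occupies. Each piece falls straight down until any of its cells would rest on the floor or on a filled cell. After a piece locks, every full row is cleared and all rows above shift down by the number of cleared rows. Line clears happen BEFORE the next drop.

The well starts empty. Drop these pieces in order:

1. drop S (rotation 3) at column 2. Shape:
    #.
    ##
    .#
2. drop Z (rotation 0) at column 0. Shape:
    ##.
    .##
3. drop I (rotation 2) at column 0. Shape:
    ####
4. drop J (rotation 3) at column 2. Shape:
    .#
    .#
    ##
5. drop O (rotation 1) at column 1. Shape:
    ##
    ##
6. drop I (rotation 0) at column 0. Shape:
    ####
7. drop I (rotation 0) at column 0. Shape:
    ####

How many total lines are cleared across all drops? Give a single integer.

Answer: 4

Derivation:
Drop 1: S rot3 at col 2 lands with bottom-row=0; cleared 0 line(s) (total 0); column heights now [0 0 3 2], max=3
Drop 2: Z rot0 at col 0 lands with bottom-row=3; cleared 0 line(s) (total 0); column heights now [5 5 4 2], max=5
Drop 3: I rot2 at col 0 lands with bottom-row=5; cleared 1 line(s) (total 1); column heights now [5 5 4 2], max=5
Drop 4: J rot3 at col 2 lands with bottom-row=4; cleared 1 line(s) (total 2); column heights now [0 4 4 6], max=6
Drop 5: O rot1 at col 1 lands with bottom-row=4; cleared 0 line(s) (total 2); column heights now [0 6 6 6], max=6
Drop 6: I rot0 at col 0 lands with bottom-row=6; cleared 1 line(s) (total 3); column heights now [0 6 6 6], max=6
Drop 7: I rot0 at col 0 lands with bottom-row=6; cleared 1 line(s) (total 4); column heights now [0 6 6 6], max=6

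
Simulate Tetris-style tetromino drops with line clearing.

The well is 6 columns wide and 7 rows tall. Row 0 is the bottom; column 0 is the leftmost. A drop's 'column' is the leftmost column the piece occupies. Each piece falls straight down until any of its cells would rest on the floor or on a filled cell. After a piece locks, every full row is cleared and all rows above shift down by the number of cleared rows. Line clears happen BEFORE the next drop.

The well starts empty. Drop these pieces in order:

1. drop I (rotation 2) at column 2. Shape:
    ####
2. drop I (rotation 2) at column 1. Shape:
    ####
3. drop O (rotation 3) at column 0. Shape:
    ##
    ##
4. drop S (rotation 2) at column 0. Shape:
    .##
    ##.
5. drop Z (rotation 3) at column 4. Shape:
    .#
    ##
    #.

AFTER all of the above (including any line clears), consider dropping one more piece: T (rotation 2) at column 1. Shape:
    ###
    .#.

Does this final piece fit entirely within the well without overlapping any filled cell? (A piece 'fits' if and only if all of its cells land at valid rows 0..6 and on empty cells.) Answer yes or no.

Answer: no

Derivation:
Drop 1: I rot2 at col 2 lands with bottom-row=0; cleared 0 line(s) (total 0); column heights now [0 0 1 1 1 1], max=1
Drop 2: I rot2 at col 1 lands with bottom-row=1; cleared 0 line(s) (total 0); column heights now [0 2 2 2 2 1], max=2
Drop 3: O rot3 at col 0 lands with bottom-row=2; cleared 0 line(s) (total 0); column heights now [4 4 2 2 2 1], max=4
Drop 4: S rot2 at col 0 lands with bottom-row=4; cleared 0 line(s) (total 0); column heights now [5 6 6 2 2 1], max=6
Drop 5: Z rot3 at col 4 lands with bottom-row=2; cleared 0 line(s) (total 0); column heights now [5 6 6 2 4 5], max=6
Test piece T rot2 at col 1 (width 3): heights before test = [5 6 6 2 4 5]; fits = False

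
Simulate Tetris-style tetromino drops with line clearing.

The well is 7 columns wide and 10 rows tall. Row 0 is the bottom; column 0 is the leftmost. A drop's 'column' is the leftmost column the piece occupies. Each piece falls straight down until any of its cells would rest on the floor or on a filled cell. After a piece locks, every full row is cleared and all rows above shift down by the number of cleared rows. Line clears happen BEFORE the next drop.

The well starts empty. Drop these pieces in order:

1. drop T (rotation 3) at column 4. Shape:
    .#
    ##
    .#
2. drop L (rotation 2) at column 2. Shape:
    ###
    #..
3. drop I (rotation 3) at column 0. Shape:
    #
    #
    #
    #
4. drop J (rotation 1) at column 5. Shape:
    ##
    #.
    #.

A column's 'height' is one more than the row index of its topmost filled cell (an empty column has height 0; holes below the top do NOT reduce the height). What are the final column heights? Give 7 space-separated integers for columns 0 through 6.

Answer: 4 0 3 3 3 6 6

Derivation:
Drop 1: T rot3 at col 4 lands with bottom-row=0; cleared 0 line(s) (total 0); column heights now [0 0 0 0 2 3 0], max=3
Drop 2: L rot2 at col 2 lands with bottom-row=1; cleared 0 line(s) (total 0); column heights now [0 0 3 3 3 3 0], max=3
Drop 3: I rot3 at col 0 lands with bottom-row=0; cleared 0 line(s) (total 0); column heights now [4 0 3 3 3 3 0], max=4
Drop 4: J rot1 at col 5 lands with bottom-row=3; cleared 0 line(s) (total 0); column heights now [4 0 3 3 3 6 6], max=6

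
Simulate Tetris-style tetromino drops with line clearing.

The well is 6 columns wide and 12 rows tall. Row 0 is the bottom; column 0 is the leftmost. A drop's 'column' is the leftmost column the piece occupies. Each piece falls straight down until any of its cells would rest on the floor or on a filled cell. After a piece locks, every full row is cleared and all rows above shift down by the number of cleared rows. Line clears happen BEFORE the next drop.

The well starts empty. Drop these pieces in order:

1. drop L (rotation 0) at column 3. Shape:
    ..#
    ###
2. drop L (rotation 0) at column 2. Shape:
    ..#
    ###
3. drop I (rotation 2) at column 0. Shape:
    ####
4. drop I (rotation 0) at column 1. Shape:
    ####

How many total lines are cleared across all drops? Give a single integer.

Answer: 0

Derivation:
Drop 1: L rot0 at col 3 lands with bottom-row=0; cleared 0 line(s) (total 0); column heights now [0 0 0 1 1 2], max=2
Drop 2: L rot0 at col 2 lands with bottom-row=1; cleared 0 line(s) (total 0); column heights now [0 0 2 2 3 2], max=3
Drop 3: I rot2 at col 0 lands with bottom-row=2; cleared 0 line(s) (total 0); column heights now [3 3 3 3 3 2], max=3
Drop 4: I rot0 at col 1 lands with bottom-row=3; cleared 0 line(s) (total 0); column heights now [3 4 4 4 4 2], max=4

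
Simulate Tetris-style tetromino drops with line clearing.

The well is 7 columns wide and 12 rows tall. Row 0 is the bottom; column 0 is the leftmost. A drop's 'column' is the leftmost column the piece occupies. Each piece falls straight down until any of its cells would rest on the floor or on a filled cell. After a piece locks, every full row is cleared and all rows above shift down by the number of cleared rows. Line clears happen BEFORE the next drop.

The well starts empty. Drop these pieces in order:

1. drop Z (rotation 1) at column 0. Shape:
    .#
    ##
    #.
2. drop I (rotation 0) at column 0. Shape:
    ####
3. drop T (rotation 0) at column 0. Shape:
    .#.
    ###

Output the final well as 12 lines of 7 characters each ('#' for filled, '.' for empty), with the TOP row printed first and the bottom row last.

Drop 1: Z rot1 at col 0 lands with bottom-row=0; cleared 0 line(s) (total 0); column heights now [2 3 0 0 0 0 0], max=3
Drop 2: I rot0 at col 0 lands with bottom-row=3; cleared 0 line(s) (total 0); column heights now [4 4 4 4 0 0 0], max=4
Drop 3: T rot0 at col 0 lands with bottom-row=4; cleared 0 line(s) (total 0); column heights now [5 6 5 4 0 0 0], max=6

Answer: .......
.......
.......
.......
.......
.......
.#.....
###....
####...
.#.....
##.....
#......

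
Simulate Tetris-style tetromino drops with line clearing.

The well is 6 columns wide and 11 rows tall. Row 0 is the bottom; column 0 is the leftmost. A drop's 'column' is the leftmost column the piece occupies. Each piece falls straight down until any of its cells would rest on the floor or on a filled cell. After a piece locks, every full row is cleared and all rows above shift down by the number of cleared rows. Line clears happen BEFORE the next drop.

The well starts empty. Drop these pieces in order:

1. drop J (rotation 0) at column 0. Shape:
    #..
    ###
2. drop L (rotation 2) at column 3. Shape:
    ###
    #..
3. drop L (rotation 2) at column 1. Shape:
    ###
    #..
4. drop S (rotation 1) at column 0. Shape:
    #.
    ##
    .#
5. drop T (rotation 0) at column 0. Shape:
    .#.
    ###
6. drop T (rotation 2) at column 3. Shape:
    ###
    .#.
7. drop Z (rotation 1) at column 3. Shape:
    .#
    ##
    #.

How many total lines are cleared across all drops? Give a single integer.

Answer: 0

Derivation:
Drop 1: J rot0 at col 0 lands with bottom-row=0; cleared 0 line(s) (total 0); column heights now [2 1 1 0 0 0], max=2
Drop 2: L rot2 at col 3 lands with bottom-row=0; cleared 0 line(s) (total 0); column heights now [2 1 1 2 2 2], max=2
Drop 3: L rot2 at col 1 lands with bottom-row=1; cleared 0 line(s) (total 0); column heights now [2 3 3 3 2 2], max=3
Drop 4: S rot1 at col 0 lands with bottom-row=3; cleared 0 line(s) (total 0); column heights now [6 5 3 3 2 2], max=6
Drop 5: T rot0 at col 0 lands with bottom-row=6; cleared 0 line(s) (total 0); column heights now [7 8 7 3 2 2], max=8
Drop 6: T rot2 at col 3 lands with bottom-row=2; cleared 0 line(s) (total 0); column heights now [7 8 7 4 4 4], max=8
Drop 7: Z rot1 at col 3 lands with bottom-row=4; cleared 0 line(s) (total 0); column heights now [7 8 7 6 7 4], max=8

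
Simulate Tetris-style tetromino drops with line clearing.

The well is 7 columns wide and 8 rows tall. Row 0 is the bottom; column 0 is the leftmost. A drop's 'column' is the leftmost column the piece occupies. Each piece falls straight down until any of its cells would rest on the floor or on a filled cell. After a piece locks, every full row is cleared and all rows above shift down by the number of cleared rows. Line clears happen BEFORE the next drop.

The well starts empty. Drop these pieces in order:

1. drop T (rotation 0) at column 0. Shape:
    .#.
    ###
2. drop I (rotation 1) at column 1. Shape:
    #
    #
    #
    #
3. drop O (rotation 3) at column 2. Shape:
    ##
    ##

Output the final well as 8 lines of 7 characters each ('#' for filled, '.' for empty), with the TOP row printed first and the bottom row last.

Answer: .......
.......
.#.....
.#.....
.#.....
.###...
.###...
###....

Derivation:
Drop 1: T rot0 at col 0 lands with bottom-row=0; cleared 0 line(s) (total 0); column heights now [1 2 1 0 0 0 0], max=2
Drop 2: I rot1 at col 1 lands with bottom-row=2; cleared 0 line(s) (total 0); column heights now [1 6 1 0 0 0 0], max=6
Drop 3: O rot3 at col 2 lands with bottom-row=1; cleared 0 line(s) (total 0); column heights now [1 6 3 3 0 0 0], max=6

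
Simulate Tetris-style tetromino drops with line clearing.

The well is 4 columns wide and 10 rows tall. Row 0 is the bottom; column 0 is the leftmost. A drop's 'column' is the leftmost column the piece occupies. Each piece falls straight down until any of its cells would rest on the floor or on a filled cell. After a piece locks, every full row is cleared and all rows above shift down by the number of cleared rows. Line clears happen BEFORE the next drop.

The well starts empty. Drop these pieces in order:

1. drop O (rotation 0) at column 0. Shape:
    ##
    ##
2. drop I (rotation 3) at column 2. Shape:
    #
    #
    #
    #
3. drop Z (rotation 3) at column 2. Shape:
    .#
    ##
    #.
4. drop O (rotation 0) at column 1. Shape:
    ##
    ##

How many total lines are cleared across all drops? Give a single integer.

Answer: 0

Derivation:
Drop 1: O rot0 at col 0 lands with bottom-row=0; cleared 0 line(s) (total 0); column heights now [2 2 0 0], max=2
Drop 2: I rot3 at col 2 lands with bottom-row=0; cleared 0 line(s) (total 0); column heights now [2 2 4 0], max=4
Drop 3: Z rot3 at col 2 lands with bottom-row=4; cleared 0 line(s) (total 0); column heights now [2 2 6 7], max=7
Drop 4: O rot0 at col 1 lands with bottom-row=6; cleared 0 line(s) (total 0); column heights now [2 8 8 7], max=8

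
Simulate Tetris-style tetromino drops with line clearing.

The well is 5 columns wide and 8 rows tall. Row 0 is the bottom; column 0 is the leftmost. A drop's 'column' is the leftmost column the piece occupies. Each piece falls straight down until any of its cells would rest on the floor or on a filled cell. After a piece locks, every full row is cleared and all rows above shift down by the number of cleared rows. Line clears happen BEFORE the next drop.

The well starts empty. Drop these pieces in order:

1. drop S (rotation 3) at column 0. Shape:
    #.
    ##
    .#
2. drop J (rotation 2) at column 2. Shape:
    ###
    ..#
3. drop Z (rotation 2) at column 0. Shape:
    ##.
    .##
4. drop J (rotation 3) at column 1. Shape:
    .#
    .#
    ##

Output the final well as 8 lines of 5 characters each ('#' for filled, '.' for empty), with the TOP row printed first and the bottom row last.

Answer: .....
.....
..#..
..#..
.##..
##...
###..
.#..#

Derivation:
Drop 1: S rot3 at col 0 lands with bottom-row=0; cleared 0 line(s) (total 0); column heights now [3 2 0 0 0], max=3
Drop 2: J rot2 at col 2 lands with bottom-row=0; cleared 1 line(s) (total 1); column heights now [2 1 0 0 1], max=2
Drop 3: Z rot2 at col 0 lands with bottom-row=1; cleared 0 line(s) (total 1); column heights now [3 3 2 0 1], max=3
Drop 4: J rot3 at col 1 lands with bottom-row=3; cleared 0 line(s) (total 1); column heights now [3 4 6 0 1], max=6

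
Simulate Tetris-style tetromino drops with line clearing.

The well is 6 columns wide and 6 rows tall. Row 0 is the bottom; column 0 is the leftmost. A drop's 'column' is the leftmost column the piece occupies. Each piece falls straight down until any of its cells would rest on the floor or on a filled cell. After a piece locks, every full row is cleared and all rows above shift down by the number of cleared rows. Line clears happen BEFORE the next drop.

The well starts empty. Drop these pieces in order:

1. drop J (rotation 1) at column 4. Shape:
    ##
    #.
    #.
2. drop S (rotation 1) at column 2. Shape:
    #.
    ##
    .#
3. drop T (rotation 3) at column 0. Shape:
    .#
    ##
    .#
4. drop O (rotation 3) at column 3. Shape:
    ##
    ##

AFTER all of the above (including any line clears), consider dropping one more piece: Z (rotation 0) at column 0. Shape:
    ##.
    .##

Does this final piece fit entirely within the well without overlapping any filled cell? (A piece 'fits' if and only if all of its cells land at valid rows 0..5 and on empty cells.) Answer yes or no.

Drop 1: J rot1 at col 4 lands with bottom-row=0; cleared 0 line(s) (total 0); column heights now [0 0 0 0 3 3], max=3
Drop 2: S rot1 at col 2 lands with bottom-row=0; cleared 0 line(s) (total 0); column heights now [0 0 3 2 3 3], max=3
Drop 3: T rot3 at col 0 lands with bottom-row=0; cleared 0 line(s) (total 0); column heights now [2 3 3 2 3 3], max=3
Drop 4: O rot3 at col 3 lands with bottom-row=3; cleared 0 line(s) (total 0); column heights now [2 3 3 5 5 3], max=5
Test piece Z rot0 at col 0 (width 3): heights before test = [2 3 3 5 5 3]; fits = True

Answer: yes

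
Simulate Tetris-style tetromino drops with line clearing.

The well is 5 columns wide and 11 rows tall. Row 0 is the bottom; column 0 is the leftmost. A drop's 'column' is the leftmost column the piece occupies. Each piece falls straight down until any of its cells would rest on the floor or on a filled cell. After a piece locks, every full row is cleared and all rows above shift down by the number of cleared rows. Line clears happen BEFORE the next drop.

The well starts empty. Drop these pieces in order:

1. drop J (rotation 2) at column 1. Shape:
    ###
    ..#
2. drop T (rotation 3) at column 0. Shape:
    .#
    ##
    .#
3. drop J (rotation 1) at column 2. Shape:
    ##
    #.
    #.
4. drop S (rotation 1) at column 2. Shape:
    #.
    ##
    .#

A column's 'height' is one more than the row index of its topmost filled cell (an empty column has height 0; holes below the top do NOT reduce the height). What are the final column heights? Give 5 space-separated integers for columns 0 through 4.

Answer: 4 5 8 7 0

Derivation:
Drop 1: J rot2 at col 1 lands with bottom-row=0; cleared 0 line(s) (total 0); column heights now [0 2 2 2 0], max=2
Drop 2: T rot3 at col 0 lands with bottom-row=2; cleared 0 line(s) (total 0); column heights now [4 5 2 2 0], max=5
Drop 3: J rot1 at col 2 lands with bottom-row=2; cleared 0 line(s) (total 0); column heights now [4 5 5 5 0], max=5
Drop 4: S rot1 at col 2 lands with bottom-row=5; cleared 0 line(s) (total 0); column heights now [4 5 8 7 0], max=8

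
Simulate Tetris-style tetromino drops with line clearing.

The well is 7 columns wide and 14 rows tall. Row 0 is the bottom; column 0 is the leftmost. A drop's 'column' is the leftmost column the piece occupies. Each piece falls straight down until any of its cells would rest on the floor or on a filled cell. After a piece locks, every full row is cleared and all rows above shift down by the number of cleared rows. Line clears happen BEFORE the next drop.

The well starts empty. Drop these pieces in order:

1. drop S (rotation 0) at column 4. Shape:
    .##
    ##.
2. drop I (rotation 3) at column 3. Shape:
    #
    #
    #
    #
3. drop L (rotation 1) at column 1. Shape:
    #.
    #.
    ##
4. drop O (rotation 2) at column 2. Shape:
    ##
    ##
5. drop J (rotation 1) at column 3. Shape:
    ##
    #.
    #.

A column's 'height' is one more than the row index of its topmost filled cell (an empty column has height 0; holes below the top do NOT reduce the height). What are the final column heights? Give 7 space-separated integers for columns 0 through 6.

Drop 1: S rot0 at col 4 lands with bottom-row=0; cleared 0 line(s) (total 0); column heights now [0 0 0 0 1 2 2], max=2
Drop 2: I rot3 at col 3 lands with bottom-row=0; cleared 0 line(s) (total 0); column heights now [0 0 0 4 1 2 2], max=4
Drop 3: L rot1 at col 1 lands with bottom-row=0; cleared 0 line(s) (total 0); column heights now [0 3 1 4 1 2 2], max=4
Drop 4: O rot2 at col 2 lands with bottom-row=4; cleared 0 line(s) (total 0); column heights now [0 3 6 6 1 2 2], max=6
Drop 5: J rot1 at col 3 lands with bottom-row=6; cleared 0 line(s) (total 0); column heights now [0 3 6 9 9 2 2], max=9

Answer: 0 3 6 9 9 2 2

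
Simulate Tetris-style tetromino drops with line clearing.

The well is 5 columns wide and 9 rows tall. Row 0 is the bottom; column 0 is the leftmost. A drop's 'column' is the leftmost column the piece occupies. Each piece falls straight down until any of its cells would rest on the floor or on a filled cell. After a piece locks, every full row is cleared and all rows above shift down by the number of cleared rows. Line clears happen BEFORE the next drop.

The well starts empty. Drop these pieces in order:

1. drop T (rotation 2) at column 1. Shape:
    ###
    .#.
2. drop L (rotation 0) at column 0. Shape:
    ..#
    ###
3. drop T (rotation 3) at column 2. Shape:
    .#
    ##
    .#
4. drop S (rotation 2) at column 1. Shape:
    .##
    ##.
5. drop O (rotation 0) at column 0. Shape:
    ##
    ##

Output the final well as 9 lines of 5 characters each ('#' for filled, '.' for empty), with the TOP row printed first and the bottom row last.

Drop 1: T rot2 at col 1 lands with bottom-row=0; cleared 0 line(s) (total 0); column heights now [0 2 2 2 0], max=2
Drop 2: L rot0 at col 0 lands with bottom-row=2; cleared 0 line(s) (total 0); column heights now [3 3 4 2 0], max=4
Drop 3: T rot3 at col 2 lands with bottom-row=3; cleared 0 line(s) (total 0); column heights now [3 3 5 6 0], max=6
Drop 4: S rot2 at col 1 lands with bottom-row=5; cleared 0 line(s) (total 0); column heights now [3 6 7 7 0], max=7
Drop 5: O rot0 at col 0 lands with bottom-row=6; cleared 0 line(s) (total 0); column heights now [8 8 7 7 0], max=8

Answer: .....
##...
####.
.###.
..##.
..##.
###..
.###.
..#..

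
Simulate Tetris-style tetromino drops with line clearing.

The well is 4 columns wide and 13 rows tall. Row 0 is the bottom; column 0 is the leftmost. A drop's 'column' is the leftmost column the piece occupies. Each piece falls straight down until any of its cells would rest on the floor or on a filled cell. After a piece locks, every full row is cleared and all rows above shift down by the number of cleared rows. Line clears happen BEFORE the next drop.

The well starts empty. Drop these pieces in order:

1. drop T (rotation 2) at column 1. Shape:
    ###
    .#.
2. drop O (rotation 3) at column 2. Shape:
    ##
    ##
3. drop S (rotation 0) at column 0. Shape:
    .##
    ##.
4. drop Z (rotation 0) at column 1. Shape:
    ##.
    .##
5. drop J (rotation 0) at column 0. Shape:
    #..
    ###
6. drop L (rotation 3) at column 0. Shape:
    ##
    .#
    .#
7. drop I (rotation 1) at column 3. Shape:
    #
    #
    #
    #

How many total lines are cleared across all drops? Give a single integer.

Drop 1: T rot2 at col 1 lands with bottom-row=0; cleared 0 line(s) (total 0); column heights now [0 2 2 2], max=2
Drop 2: O rot3 at col 2 lands with bottom-row=2; cleared 0 line(s) (total 0); column heights now [0 2 4 4], max=4
Drop 3: S rot0 at col 0 lands with bottom-row=3; cleared 1 line(s) (total 1); column heights now [0 4 4 3], max=4
Drop 4: Z rot0 at col 1 lands with bottom-row=4; cleared 0 line(s) (total 1); column heights now [0 6 6 5], max=6
Drop 5: J rot0 at col 0 lands with bottom-row=6; cleared 0 line(s) (total 1); column heights now [8 7 7 5], max=8
Drop 6: L rot3 at col 0 lands with bottom-row=7; cleared 0 line(s) (total 1); column heights now [10 10 7 5], max=10
Drop 7: I rot1 at col 3 lands with bottom-row=5; cleared 1 line(s) (total 2); column heights now [9 9 6 8], max=9

Answer: 2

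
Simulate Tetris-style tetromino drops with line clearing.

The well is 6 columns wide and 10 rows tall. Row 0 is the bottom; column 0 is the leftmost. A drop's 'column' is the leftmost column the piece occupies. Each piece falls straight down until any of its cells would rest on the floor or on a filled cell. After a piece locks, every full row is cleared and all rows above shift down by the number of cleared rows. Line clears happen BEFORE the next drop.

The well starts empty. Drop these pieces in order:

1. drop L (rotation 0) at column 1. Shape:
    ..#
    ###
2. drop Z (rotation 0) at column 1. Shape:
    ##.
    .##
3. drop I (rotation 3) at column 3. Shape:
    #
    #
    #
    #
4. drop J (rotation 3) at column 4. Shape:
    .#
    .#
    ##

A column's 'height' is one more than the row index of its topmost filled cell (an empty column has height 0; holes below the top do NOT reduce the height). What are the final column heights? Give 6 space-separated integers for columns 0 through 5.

Answer: 0 4 4 7 1 3

Derivation:
Drop 1: L rot0 at col 1 lands with bottom-row=0; cleared 0 line(s) (total 0); column heights now [0 1 1 2 0 0], max=2
Drop 2: Z rot0 at col 1 lands with bottom-row=2; cleared 0 line(s) (total 0); column heights now [0 4 4 3 0 0], max=4
Drop 3: I rot3 at col 3 lands with bottom-row=3; cleared 0 line(s) (total 0); column heights now [0 4 4 7 0 0], max=7
Drop 4: J rot3 at col 4 lands with bottom-row=0; cleared 0 line(s) (total 0); column heights now [0 4 4 7 1 3], max=7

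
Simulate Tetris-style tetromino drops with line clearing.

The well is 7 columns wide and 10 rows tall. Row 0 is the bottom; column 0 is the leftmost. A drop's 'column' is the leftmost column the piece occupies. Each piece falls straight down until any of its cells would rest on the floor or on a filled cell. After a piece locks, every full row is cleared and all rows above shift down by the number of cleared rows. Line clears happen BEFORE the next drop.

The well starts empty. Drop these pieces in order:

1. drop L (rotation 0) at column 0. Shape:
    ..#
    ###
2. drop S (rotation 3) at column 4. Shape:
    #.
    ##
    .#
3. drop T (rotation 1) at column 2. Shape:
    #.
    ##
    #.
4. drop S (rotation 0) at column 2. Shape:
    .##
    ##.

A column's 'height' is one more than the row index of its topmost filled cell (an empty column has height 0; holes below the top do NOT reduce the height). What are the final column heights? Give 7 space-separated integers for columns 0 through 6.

Drop 1: L rot0 at col 0 lands with bottom-row=0; cleared 0 line(s) (total 0); column heights now [1 1 2 0 0 0 0], max=2
Drop 2: S rot3 at col 4 lands with bottom-row=0; cleared 0 line(s) (total 0); column heights now [1 1 2 0 3 2 0], max=3
Drop 3: T rot1 at col 2 lands with bottom-row=2; cleared 0 line(s) (total 0); column heights now [1 1 5 4 3 2 0], max=5
Drop 4: S rot0 at col 2 lands with bottom-row=5; cleared 0 line(s) (total 0); column heights now [1 1 6 7 7 2 0], max=7

Answer: 1 1 6 7 7 2 0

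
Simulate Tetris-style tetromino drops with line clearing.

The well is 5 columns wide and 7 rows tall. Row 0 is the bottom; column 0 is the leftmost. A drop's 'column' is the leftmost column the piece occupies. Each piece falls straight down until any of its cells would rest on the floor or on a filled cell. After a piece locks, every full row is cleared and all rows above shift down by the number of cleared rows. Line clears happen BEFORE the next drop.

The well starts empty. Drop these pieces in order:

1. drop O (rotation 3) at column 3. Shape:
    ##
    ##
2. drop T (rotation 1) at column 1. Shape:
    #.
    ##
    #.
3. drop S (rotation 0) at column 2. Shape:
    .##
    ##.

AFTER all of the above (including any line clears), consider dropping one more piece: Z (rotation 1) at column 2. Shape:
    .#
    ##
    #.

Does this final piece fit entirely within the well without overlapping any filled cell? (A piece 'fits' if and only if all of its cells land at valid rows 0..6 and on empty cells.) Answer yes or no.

Answer: yes

Derivation:
Drop 1: O rot3 at col 3 lands with bottom-row=0; cleared 0 line(s) (total 0); column heights now [0 0 0 2 2], max=2
Drop 2: T rot1 at col 1 lands with bottom-row=0; cleared 0 line(s) (total 0); column heights now [0 3 2 2 2], max=3
Drop 3: S rot0 at col 2 lands with bottom-row=2; cleared 0 line(s) (total 0); column heights now [0 3 3 4 4], max=4
Test piece Z rot1 at col 2 (width 2): heights before test = [0 3 3 4 4]; fits = True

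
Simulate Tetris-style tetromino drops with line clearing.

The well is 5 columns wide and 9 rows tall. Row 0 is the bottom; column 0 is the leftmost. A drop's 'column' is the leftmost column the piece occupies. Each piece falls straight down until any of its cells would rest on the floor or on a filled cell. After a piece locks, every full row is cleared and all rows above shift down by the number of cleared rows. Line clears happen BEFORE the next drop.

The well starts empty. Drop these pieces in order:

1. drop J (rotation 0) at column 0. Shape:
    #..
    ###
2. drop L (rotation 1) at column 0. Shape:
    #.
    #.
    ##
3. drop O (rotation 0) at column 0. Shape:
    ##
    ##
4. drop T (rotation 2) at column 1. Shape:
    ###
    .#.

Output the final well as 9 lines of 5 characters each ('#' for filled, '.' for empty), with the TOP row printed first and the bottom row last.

Answer: .....
.###.
###..
##...
#....
#....
##...
#....
###..

Derivation:
Drop 1: J rot0 at col 0 lands with bottom-row=0; cleared 0 line(s) (total 0); column heights now [2 1 1 0 0], max=2
Drop 2: L rot1 at col 0 lands with bottom-row=2; cleared 0 line(s) (total 0); column heights now [5 3 1 0 0], max=5
Drop 3: O rot0 at col 0 lands with bottom-row=5; cleared 0 line(s) (total 0); column heights now [7 7 1 0 0], max=7
Drop 4: T rot2 at col 1 lands with bottom-row=6; cleared 0 line(s) (total 0); column heights now [7 8 8 8 0], max=8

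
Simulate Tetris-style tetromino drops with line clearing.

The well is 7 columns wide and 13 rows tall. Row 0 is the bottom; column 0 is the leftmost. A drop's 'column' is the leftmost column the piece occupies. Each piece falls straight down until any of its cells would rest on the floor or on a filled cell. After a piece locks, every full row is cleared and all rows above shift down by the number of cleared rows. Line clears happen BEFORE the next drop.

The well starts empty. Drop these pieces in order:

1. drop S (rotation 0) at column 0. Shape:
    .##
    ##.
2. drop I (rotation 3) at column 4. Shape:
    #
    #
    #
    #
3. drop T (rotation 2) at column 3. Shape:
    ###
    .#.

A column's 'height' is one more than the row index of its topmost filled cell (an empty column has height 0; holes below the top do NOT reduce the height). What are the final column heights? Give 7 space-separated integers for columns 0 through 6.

Drop 1: S rot0 at col 0 lands with bottom-row=0; cleared 0 line(s) (total 0); column heights now [1 2 2 0 0 0 0], max=2
Drop 2: I rot3 at col 4 lands with bottom-row=0; cleared 0 line(s) (total 0); column heights now [1 2 2 0 4 0 0], max=4
Drop 3: T rot2 at col 3 lands with bottom-row=4; cleared 0 line(s) (total 0); column heights now [1 2 2 6 6 6 0], max=6

Answer: 1 2 2 6 6 6 0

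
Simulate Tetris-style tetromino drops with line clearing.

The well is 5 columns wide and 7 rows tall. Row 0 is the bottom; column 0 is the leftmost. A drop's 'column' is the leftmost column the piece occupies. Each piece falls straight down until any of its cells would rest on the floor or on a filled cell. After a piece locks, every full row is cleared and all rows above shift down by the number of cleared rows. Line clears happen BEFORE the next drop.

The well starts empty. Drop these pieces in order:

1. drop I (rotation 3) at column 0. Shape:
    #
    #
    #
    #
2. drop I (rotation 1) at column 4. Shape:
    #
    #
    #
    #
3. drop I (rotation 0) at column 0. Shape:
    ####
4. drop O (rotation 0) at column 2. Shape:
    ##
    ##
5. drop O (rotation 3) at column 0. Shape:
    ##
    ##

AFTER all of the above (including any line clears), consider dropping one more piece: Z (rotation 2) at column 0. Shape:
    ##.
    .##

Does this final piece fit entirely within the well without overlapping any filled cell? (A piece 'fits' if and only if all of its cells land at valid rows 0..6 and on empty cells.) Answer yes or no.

Drop 1: I rot3 at col 0 lands with bottom-row=0; cleared 0 line(s) (total 0); column heights now [4 0 0 0 0], max=4
Drop 2: I rot1 at col 4 lands with bottom-row=0; cleared 0 line(s) (total 0); column heights now [4 0 0 0 4], max=4
Drop 3: I rot0 at col 0 lands with bottom-row=4; cleared 0 line(s) (total 0); column heights now [5 5 5 5 4], max=5
Drop 4: O rot0 at col 2 lands with bottom-row=5; cleared 0 line(s) (total 0); column heights now [5 5 7 7 4], max=7
Drop 5: O rot3 at col 0 lands with bottom-row=5; cleared 0 line(s) (total 0); column heights now [7 7 7 7 4], max=7
Test piece Z rot2 at col 0 (width 3): heights before test = [7 7 7 7 4]; fits = False

Answer: no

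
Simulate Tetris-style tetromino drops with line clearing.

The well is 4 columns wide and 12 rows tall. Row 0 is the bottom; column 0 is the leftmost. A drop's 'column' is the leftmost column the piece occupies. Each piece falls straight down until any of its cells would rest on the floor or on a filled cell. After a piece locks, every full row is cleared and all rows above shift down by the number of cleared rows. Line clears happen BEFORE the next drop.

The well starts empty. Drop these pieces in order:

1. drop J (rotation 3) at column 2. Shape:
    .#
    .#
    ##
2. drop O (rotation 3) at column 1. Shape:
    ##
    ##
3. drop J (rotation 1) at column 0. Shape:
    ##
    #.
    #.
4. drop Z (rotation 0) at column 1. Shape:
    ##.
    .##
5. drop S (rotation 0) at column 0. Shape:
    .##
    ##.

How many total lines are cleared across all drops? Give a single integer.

Answer: 3

Derivation:
Drop 1: J rot3 at col 2 lands with bottom-row=0; cleared 0 line(s) (total 0); column heights now [0 0 1 3], max=3
Drop 2: O rot3 at col 1 lands with bottom-row=1; cleared 0 line(s) (total 0); column heights now [0 3 3 3], max=3
Drop 3: J rot1 at col 0 lands with bottom-row=1; cleared 2 line(s) (total 2); column heights now [2 2 1 1], max=2
Drop 4: Z rot0 at col 1 lands with bottom-row=1; cleared 1 line(s) (total 3); column heights now [0 2 2 1], max=2
Drop 5: S rot0 at col 0 lands with bottom-row=2; cleared 0 line(s) (total 3); column heights now [3 4 4 1], max=4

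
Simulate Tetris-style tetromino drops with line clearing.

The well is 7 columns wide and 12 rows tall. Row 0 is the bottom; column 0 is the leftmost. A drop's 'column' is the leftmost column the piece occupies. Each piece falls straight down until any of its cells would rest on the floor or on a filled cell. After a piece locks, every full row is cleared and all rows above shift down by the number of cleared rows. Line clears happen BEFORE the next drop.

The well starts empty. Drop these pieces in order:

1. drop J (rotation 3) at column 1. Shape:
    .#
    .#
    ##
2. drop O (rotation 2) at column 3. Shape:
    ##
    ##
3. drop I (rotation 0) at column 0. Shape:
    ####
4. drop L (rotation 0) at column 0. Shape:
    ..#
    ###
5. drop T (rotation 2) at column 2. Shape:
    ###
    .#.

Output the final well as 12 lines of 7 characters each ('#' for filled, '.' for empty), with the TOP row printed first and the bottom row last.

Answer: .......
.......
.......
.......
.......
..###..
..##...
###....
####...
..#....
..###..
.####..

Derivation:
Drop 1: J rot3 at col 1 lands with bottom-row=0; cleared 0 line(s) (total 0); column heights now [0 1 3 0 0 0 0], max=3
Drop 2: O rot2 at col 3 lands with bottom-row=0; cleared 0 line(s) (total 0); column heights now [0 1 3 2 2 0 0], max=3
Drop 3: I rot0 at col 0 lands with bottom-row=3; cleared 0 line(s) (total 0); column heights now [4 4 4 4 2 0 0], max=4
Drop 4: L rot0 at col 0 lands with bottom-row=4; cleared 0 line(s) (total 0); column heights now [5 5 6 4 2 0 0], max=6
Drop 5: T rot2 at col 2 lands with bottom-row=5; cleared 0 line(s) (total 0); column heights now [5 5 7 7 7 0 0], max=7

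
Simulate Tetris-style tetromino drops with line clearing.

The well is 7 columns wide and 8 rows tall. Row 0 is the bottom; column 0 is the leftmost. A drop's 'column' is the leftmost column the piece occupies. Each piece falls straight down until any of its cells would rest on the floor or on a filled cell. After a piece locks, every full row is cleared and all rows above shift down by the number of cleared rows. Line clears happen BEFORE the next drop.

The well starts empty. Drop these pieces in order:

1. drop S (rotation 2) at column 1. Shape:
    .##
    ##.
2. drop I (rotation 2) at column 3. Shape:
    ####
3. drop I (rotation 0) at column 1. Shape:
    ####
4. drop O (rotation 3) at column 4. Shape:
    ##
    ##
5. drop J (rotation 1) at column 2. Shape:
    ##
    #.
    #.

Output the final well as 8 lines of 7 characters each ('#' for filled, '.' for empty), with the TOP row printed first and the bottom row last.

Answer: .......
..##...
..#.##.
..#.##.
.####..
...####
..##...
.##....

Derivation:
Drop 1: S rot2 at col 1 lands with bottom-row=0; cleared 0 line(s) (total 0); column heights now [0 1 2 2 0 0 0], max=2
Drop 2: I rot2 at col 3 lands with bottom-row=2; cleared 0 line(s) (total 0); column heights now [0 1 2 3 3 3 3], max=3
Drop 3: I rot0 at col 1 lands with bottom-row=3; cleared 0 line(s) (total 0); column heights now [0 4 4 4 4 3 3], max=4
Drop 4: O rot3 at col 4 lands with bottom-row=4; cleared 0 line(s) (total 0); column heights now [0 4 4 4 6 6 3], max=6
Drop 5: J rot1 at col 2 lands with bottom-row=4; cleared 0 line(s) (total 0); column heights now [0 4 7 7 6 6 3], max=7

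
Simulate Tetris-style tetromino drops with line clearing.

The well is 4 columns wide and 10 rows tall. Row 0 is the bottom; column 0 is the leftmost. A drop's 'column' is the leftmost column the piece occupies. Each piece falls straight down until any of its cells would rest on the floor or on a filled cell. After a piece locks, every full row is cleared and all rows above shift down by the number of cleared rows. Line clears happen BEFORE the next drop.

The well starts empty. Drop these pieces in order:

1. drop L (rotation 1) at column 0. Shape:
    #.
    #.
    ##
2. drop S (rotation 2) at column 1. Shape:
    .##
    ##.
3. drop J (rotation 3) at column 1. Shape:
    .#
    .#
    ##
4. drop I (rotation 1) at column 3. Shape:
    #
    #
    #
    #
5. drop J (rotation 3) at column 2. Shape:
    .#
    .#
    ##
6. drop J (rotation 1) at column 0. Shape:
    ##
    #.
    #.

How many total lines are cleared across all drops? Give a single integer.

Answer: 2

Derivation:
Drop 1: L rot1 at col 0 lands with bottom-row=0; cleared 0 line(s) (total 0); column heights now [3 1 0 0], max=3
Drop 2: S rot2 at col 1 lands with bottom-row=1; cleared 0 line(s) (total 0); column heights now [3 2 3 3], max=3
Drop 3: J rot3 at col 1 lands with bottom-row=3; cleared 0 line(s) (total 0); column heights now [3 4 6 3], max=6
Drop 4: I rot1 at col 3 lands with bottom-row=3; cleared 0 line(s) (total 0); column heights now [3 4 6 7], max=7
Drop 5: J rot3 at col 2 lands with bottom-row=7; cleared 0 line(s) (total 0); column heights now [3 4 8 10], max=10
Drop 6: J rot1 at col 0 lands with bottom-row=3; cleared 2 line(s) (total 2); column heights now [4 2 6 8], max=8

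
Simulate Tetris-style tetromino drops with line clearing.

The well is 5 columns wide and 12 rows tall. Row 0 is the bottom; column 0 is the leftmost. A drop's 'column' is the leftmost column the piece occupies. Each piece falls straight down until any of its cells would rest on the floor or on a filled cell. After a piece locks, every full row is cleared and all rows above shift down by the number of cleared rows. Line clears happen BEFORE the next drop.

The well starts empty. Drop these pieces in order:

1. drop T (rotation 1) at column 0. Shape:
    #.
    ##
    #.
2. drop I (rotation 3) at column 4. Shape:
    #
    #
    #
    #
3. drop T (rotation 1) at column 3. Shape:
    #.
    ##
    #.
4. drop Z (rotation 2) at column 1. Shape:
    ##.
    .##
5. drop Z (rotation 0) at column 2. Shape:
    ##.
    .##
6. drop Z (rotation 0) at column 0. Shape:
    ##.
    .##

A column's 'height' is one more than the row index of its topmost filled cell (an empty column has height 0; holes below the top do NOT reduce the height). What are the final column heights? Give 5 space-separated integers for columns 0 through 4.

Answer: 11 11 10 9 8

Derivation:
Drop 1: T rot1 at col 0 lands with bottom-row=0; cleared 0 line(s) (total 0); column heights now [3 2 0 0 0], max=3
Drop 2: I rot3 at col 4 lands with bottom-row=0; cleared 0 line(s) (total 0); column heights now [3 2 0 0 4], max=4
Drop 3: T rot1 at col 3 lands with bottom-row=3; cleared 0 line(s) (total 0); column heights now [3 2 0 6 5], max=6
Drop 4: Z rot2 at col 1 lands with bottom-row=6; cleared 0 line(s) (total 0); column heights now [3 8 8 7 5], max=8
Drop 5: Z rot0 at col 2 lands with bottom-row=7; cleared 0 line(s) (total 0); column heights now [3 8 9 9 8], max=9
Drop 6: Z rot0 at col 0 lands with bottom-row=9; cleared 0 line(s) (total 0); column heights now [11 11 10 9 8], max=11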